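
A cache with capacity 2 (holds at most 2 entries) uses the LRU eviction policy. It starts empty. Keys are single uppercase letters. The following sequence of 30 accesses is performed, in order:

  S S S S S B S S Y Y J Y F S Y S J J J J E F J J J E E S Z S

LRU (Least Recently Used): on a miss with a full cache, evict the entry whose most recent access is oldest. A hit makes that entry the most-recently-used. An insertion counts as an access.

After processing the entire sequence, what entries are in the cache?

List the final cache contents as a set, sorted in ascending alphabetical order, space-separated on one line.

LRU simulation (capacity=2):
  1. access S: MISS. Cache (LRU->MRU): [S]
  2. access S: HIT. Cache (LRU->MRU): [S]
  3. access S: HIT. Cache (LRU->MRU): [S]
  4. access S: HIT. Cache (LRU->MRU): [S]
  5. access S: HIT. Cache (LRU->MRU): [S]
  6. access B: MISS. Cache (LRU->MRU): [S B]
  7. access S: HIT. Cache (LRU->MRU): [B S]
  8. access S: HIT. Cache (LRU->MRU): [B S]
  9. access Y: MISS, evict B. Cache (LRU->MRU): [S Y]
  10. access Y: HIT. Cache (LRU->MRU): [S Y]
  11. access J: MISS, evict S. Cache (LRU->MRU): [Y J]
  12. access Y: HIT. Cache (LRU->MRU): [J Y]
  13. access F: MISS, evict J. Cache (LRU->MRU): [Y F]
  14. access S: MISS, evict Y. Cache (LRU->MRU): [F S]
  15. access Y: MISS, evict F. Cache (LRU->MRU): [S Y]
  16. access S: HIT. Cache (LRU->MRU): [Y S]
  17. access J: MISS, evict Y. Cache (LRU->MRU): [S J]
  18. access J: HIT. Cache (LRU->MRU): [S J]
  19. access J: HIT. Cache (LRU->MRU): [S J]
  20. access J: HIT. Cache (LRU->MRU): [S J]
  21. access E: MISS, evict S. Cache (LRU->MRU): [J E]
  22. access F: MISS, evict J. Cache (LRU->MRU): [E F]
  23. access J: MISS, evict E. Cache (LRU->MRU): [F J]
  24. access J: HIT. Cache (LRU->MRU): [F J]
  25. access J: HIT. Cache (LRU->MRU): [F J]
  26. access E: MISS, evict F. Cache (LRU->MRU): [J E]
  27. access E: HIT. Cache (LRU->MRU): [J E]
  28. access S: MISS, evict J. Cache (LRU->MRU): [E S]
  29. access Z: MISS, evict E. Cache (LRU->MRU): [S Z]
  30. access S: HIT. Cache (LRU->MRU): [Z S]
Total: 16 hits, 14 misses, 12 evictions

Answer: S Z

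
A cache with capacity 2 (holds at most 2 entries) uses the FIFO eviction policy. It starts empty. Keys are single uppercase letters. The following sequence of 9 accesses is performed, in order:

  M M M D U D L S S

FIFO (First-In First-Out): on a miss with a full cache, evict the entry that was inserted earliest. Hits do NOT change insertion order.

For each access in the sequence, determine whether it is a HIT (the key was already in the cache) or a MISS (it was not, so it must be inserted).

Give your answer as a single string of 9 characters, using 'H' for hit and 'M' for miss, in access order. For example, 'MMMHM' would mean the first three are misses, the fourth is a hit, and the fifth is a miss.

Answer: MHHMMHMMH

Derivation:
FIFO simulation (capacity=2):
  1. access M: MISS. Cache (old->new): [M]
  2. access M: HIT. Cache (old->new): [M]
  3. access M: HIT. Cache (old->new): [M]
  4. access D: MISS. Cache (old->new): [M D]
  5. access U: MISS, evict M. Cache (old->new): [D U]
  6. access D: HIT. Cache (old->new): [D U]
  7. access L: MISS, evict D. Cache (old->new): [U L]
  8. access S: MISS, evict U. Cache (old->new): [L S]
  9. access S: HIT. Cache (old->new): [L S]
Total: 4 hits, 5 misses, 3 evictions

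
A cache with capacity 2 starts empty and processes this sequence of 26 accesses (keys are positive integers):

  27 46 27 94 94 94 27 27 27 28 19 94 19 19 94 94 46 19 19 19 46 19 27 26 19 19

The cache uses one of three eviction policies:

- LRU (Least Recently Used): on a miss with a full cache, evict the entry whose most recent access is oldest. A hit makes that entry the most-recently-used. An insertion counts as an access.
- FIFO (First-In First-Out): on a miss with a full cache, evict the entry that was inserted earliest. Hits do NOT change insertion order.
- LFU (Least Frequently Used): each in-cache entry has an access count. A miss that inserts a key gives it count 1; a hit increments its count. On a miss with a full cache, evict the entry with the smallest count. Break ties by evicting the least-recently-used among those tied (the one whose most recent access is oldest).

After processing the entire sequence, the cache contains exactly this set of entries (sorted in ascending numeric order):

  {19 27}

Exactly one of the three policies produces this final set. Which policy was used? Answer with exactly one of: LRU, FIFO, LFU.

Answer: LFU

Derivation:
Simulating under each policy and comparing final sets:
  LRU: final set = {19 26} -> differs
  FIFO: final set = {19 26} -> differs
  LFU: final set = {19 27} -> MATCHES target
Only LFU produces the target set.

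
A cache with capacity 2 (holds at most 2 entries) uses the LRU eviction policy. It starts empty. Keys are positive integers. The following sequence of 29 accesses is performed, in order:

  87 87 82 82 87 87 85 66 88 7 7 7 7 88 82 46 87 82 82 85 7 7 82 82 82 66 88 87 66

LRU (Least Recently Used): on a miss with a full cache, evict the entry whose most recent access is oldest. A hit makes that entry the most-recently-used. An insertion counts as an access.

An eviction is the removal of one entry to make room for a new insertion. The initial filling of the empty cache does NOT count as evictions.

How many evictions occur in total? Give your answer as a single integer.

Answer: 15

Derivation:
LRU simulation (capacity=2):
  1. access 87: MISS. Cache (LRU->MRU): [87]
  2. access 87: HIT. Cache (LRU->MRU): [87]
  3. access 82: MISS. Cache (LRU->MRU): [87 82]
  4. access 82: HIT. Cache (LRU->MRU): [87 82]
  5. access 87: HIT. Cache (LRU->MRU): [82 87]
  6. access 87: HIT. Cache (LRU->MRU): [82 87]
  7. access 85: MISS, evict 82. Cache (LRU->MRU): [87 85]
  8. access 66: MISS, evict 87. Cache (LRU->MRU): [85 66]
  9. access 88: MISS, evict 85. Cache (LRU->MRU): [66 88]
  10. access 7: MISS, evict 66. Cache (LRU->MRU): [88 7]
  11. access 7: HIT. Cache (LRU->MRU): [88 7]
  12. access 7: HIT. Cache (LRU->MRU): [88 7]
  13. access 7: HIT. Cache (LRU->MRU): [88 7]
  14. access 88: HIT. Cache (LRU->MRU): [7 88]
  15. access 82: MISS, evict 7. Cache (LRU->MRU): [88 82]
  16. access 46: MISS, evict 88. Cache (LRU->MRU): [82 46]
  17. access 87: MISS, evict 82. Cache (LRU->MRU): [46 87]
  18. access 82: MISS, evict 46. Cache (LRU->MRU): [87 82]
  19. access 82: HIT. Cache (LRU->MRU): [87 82]
  20. access 85: MISS, evict 87. Cache (LRU->MRU): [82 85]
  21. access 7: MISS, evict 82. Cache (LRU->MRU): [85 7]
  22. access 7: HIT. Cache (LRU->MRU): [85 7]
  23. access 82: MISS, evict 85. Cache (LRU->MRU): [7 82]
  24. access 82: HIT. Cache (LRU->MRU): [7 82]
  25. access 82: HIT. Cache (LRU->MRU): [7 82]
  26. access 66: MISS, evict 7. Cache (LRU->MRU): [82 66]
  27. access 88: MISS, evict 82. Cache (LRU->MRU): [66 88]
  28. access 87: MISS, evict 66. Cache (LRU->MRU): [88 87]
  29. access 66: MISS, evict 88. Cache (LRU->MRU): [87 66]
Total: 12 hits, 17 misses, 15 evictions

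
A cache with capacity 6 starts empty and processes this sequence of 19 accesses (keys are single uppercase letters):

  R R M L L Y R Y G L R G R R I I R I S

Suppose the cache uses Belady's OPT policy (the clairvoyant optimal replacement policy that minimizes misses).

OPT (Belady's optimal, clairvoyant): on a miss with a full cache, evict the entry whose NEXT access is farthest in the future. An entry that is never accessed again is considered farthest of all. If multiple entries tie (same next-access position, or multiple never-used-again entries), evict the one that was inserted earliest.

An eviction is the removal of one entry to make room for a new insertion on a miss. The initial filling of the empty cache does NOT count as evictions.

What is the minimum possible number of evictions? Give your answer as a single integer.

Answer: 1

Derivation:
OPT (Belady) simulation (capacity=6):
  1. access R: MISS. Cache: [R]
  2. access R: HIT. Next use of R: step 7. Cache: [R]
  3. access M: MISS. Cache: [R M]
  4. access L: MISS. Cache: [R M L]
  5. access L: HIT. Next use of L: step 10. Cache: [R M L]
  6. access Y: MISS. Cache: [R M L Y]
  7. access R: HIT. Next use of R: step 11. Cache: [R M L Y]
  8. access Y: HIT. Next use of Y: never. Cache: [R M L Y]
  9. access G: MISS. Cache: [R M L Y G]
  10. access L: HIT. Next use of L: never. Cache: [R M L Y G]
  11. access R: HIT. Next use of R: step 13. Cache: [R M L Y G]
  12. access G: HIT. Next use of G: never. Cache: [R M L Y G]
  13. access R: HIT. Next use of R: step 14. Cache: [R M L Y G]
  14. access R: HIT. Next use of R: step 17. Cache: [R M L Y G]
  15. access I: MISS. Cache: [R M L Y G I]
  16. access I: HIT. Next use of I: step 18. Cache: [R M L Y G I]
  17. access R: HIT. Next use of R: never. Cache: [R M L Y G I]
  18. access I: HIT. Next use of I: never. Cache: [R M L Y G I]
  19. access S: MISS, evict R (next use: never). Cache: [M L Y G I S]
Total: 12 hits, 7 misses, 1 evictions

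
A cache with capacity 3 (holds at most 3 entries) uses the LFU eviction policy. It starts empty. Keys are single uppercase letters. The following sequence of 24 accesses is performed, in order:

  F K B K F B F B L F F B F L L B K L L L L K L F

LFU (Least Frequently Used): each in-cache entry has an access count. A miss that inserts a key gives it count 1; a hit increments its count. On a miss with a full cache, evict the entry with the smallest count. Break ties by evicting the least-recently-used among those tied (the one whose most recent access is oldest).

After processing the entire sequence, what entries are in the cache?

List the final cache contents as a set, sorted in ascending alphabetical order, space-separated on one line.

LFU simulation (capacity=3):
  1. access F: MISS. Cache: [F(c=1)]
  2. access K: MISS. Cache: [F(c=1) K(c=1)]
  3. access B: MISS. Cache: [F(c=1) K(c=1) B(c=1)]
  4. access K: HIT, count now 2. Cache: [F(c=1) B(c=1) K(c=2)]
  5. access F: HIT, count now 2. Cache: [B(c=1) K(c=2) F(c=2)]
  6. access B: HIT, count now 2. Cache: [K(c=2) F(c=2) B(c=2)]
  7. access F: HIT, count now 3. Cache: [K(c=2) B(c=2) F(c=3)]
  8. access B: HIT, count now 3. Cache: [K(c=2) F(c=3) B(c=3)]
  9. access L: MISS, evict K(c=2). Cache: [L(c=1) F(c=3) B(c=3)]
  10. access F: HIT, count now 4. Cache: [L(c=1) B(c=3) F(c=4)]
  11. access F: HIT, count now 5. Cache: [L(c=1) B(c=3) F(c=5)]
  12. access B: HIT, count now 4. Cache: [L(c=1) B(c=4) F(c=5)]
  13. access F: HIT, count now 6. Cache: [L(c=1) B(c=4) F(c=6)]
  14. access L: HIT, count now 2. Cache: [L(c=2) B(c=4) F(c=6)]
  15. access L: HIT, count now 3. Cache: [L(c=3) B(c=4) F(c=6)]
  16. access B: HIT, count now 5. Cache: [L(c=3) B(c=5) F(c=6)]
  17. access K: MISS, evict L(c=3). Cache: [K(c=1) B(c=5) F(c=6)]
  18. access L: MISS, evict K(c=1). Cache: [L(c=1) B(c=5) F(c=6)]
  19. access L: HIT, count now 2. Cache: [L(c=2) B(c=5) F(c=6)]
  20. access L: HIT, count now 3. Cache: [L(c=3) B(c=5) F(c=6)]
  21. access L: HIT, count now 4. Cache: [L(c=4) B(c=5) F(c=6)]
  22. access K: MISS, evict L(c=4). Cache: [K(c=1) B(c=5) F(c=6)]
  23. access L: MISS, evict K(c=1). Cache: [L(c=1) B(c=5) F(c=6)]
  24. access F: HIT, count now 7. Cache: [L(c=1) B(c=5) F(c=7)]
Total: 16 hits, 8 misses, 5 evictions

Answer: B F L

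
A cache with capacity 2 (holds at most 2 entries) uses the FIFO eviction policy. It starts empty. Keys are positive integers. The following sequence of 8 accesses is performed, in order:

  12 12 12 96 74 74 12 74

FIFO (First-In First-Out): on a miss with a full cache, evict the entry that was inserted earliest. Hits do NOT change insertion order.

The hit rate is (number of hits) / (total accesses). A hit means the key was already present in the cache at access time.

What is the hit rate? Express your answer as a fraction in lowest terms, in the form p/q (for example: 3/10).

Answer: 1/2

Derivation:
FIFO simulation (capacity=2):
  1. access 12: MISS. Cache (old->new): [12]
  2. access 12: HIT. Cache (old->new): [12]
  3. access 12: HIT. Cache (old->new): [12]
  4. access 96: MISS. Cache (old->new): [12 96]
  5. access 74: MISS, evict 12. Cache (old->new): [96 74]
  6. access 74: HIT. Cache (old->new): [96 74]
  7. access 12: MISS, evict 96. Cache (old->new): [74 12]
  8. access 74: HIT. Cache (old->new): [74 12]
Total: 4 hits, 4 misses, 2 evictions

Hit rate = 4/8 = 1/2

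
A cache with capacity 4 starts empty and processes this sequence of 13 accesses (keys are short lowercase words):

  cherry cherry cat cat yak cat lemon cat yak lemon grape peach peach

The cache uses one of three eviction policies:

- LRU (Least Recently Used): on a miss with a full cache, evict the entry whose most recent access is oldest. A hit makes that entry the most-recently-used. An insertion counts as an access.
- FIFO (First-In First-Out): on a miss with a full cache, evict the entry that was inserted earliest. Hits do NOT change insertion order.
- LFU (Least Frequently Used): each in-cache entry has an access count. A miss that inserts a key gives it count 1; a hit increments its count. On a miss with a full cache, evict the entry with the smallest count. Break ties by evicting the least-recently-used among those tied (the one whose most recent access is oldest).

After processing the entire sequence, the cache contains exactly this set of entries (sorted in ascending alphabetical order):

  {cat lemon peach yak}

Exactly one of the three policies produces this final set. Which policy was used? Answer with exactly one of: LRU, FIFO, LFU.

Simulating under each policy and comparing final sets:
  LRU: final set = {grape lemon peach yak} -> differs
  FIFO: final set = {grape lemon peach yak} -> differs
  LFU: final set = {cat lemon peach yak} -> MATCHES target
Only LFU produces the target set.

Answer: LFU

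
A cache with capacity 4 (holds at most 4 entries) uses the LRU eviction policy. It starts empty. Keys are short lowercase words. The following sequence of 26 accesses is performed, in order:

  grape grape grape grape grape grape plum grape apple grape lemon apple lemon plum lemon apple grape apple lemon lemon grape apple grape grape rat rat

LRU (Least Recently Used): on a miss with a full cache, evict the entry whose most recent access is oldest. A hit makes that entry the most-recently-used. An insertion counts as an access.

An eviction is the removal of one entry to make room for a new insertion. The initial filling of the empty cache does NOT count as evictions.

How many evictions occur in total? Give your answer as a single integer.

Answer: 1

Derivation:
LRU simulation (capacity=4):
  1. access grape: MISS. Cache (LRU->MRU): [grape]
  2. access grape: HIT. Cache (LRU->MRU): [grape]
  3. access grape: HIT. Cache (LRU->MRU): [grape]
  4. access grape: HIT. Cache (LRU->MRU): [grape]
  5. access grape: HIT. Cache (LRU->MRU): [grape]
  6. access grape: HIT. Cache (LRU->MRU): [grape]
  7. access plum: MISS. Cache (LRU->MRU): [grape plum]
  8. access grape: HIT. Cache (LRU->MRU): [plum grape]
  9. access apple: MISS. Cache (LRU->MRU): [plum grape apple]
  10. access grape: HIT. Cache (LRU->MRU): [plum apple grape]
  11. access lemon: MISS. Cache (LRU->MRU): [plum apple grape lemon]
  12. access apple: HIT. Cache (LRU->MRU): [plum grape lemon apple]
  13. access lemon: HIT. Cache (LRU->MRU): [plum grape apple lemon]
  14. access plum: HIT. Cache (LRU->MRU): [grape apple lemon plum]
  15. access lemon: HIT. Cache (LRU->MRU): [grape apple plum lemon]
  16. access apple: HIT. Cache (LRU->MRU): [grape plum lemon apple]
  17. access grape: HIT. Cache (LRU->MRU): [plum lemon apple grape]
  18. access apple: HIT. Cache (LRU->MRU): [plum lemon grape apple]
  19. access lemon: HIT. Cache (LRU->MRU): [plum grape apple lemon]
  20. access lemon: HIT. Cache (LRU->MRU): [plum grape apple lemon]
  21. access grape: HIT. Cache (LRU->MRU): [plum apple lemon grape]
  22. access apple: HIT. Cache (LRU->MRU): [plum lemon grape apple]
  23. access grape: HIT. Cache (LRU->MRU): [plum lemon apple grape]
  24. access grape: HIT. Cache (LRU->MRU): [plum lemon apple grape]
  25. access rat: MISS, evict plum. Cache (LRU->MRU): [lemon apple grape rat]
  26. access rat: HIT. Cache (LRU->MRU): [lemon apple grape rat]
Total: 21 hits, 5 misses, 1 evictions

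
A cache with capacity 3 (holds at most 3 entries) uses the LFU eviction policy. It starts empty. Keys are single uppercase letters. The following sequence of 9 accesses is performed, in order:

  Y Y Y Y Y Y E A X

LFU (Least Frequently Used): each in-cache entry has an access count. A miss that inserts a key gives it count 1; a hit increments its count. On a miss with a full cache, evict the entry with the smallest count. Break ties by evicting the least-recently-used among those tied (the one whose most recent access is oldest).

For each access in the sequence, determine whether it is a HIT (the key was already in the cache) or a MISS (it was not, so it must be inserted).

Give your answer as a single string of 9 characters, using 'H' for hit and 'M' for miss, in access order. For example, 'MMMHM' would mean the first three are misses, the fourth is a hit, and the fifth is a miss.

LFU simulation (capacity=3):
  1. access Y: MISS. Cache: [Y(c=1)]
  2. access Y: HIT, count now 2. Cache: [Y(c=2)]
  3. access Y: HIT, count now 3. Cache: [Y(c=3)]
  4. access Y: HIT, count now 4. Cache: [Y(c=4)]
  5. access Y: HIT, count now 5. Cache: [Y(c=5)]
  6. access Y: HIT, count now 6. Cache: [Y(c=6)]
  7. access E: MISS. Cache: [E(c=1) Y(c=6)]
  8. access A: MISS. Cache: [E(c=1) A(c=1) Y(c=6)]
  9. access X: MISS, evict E(c=1). Cache: [A(c=1) X(c=1) Y(c=6)]
Total: 5 hits, 4 misses, 1 evictions

Answer: MHHHHHMMM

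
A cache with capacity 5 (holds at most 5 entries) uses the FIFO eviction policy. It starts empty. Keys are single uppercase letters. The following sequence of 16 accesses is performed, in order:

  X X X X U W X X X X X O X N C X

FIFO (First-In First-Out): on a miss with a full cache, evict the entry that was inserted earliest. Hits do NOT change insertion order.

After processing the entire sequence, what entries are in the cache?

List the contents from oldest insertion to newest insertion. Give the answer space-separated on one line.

Answer: W O N C X

Derivation:
FIFO simulation (capacity=5):
  1. access X: MISS. Cache (old->new): [X]
  2. access X: HIT. Cache (old->new): [X]
  3. access X: HIT. Cache (old->new): [X]
  4. access X: HIT. Cache (old->new): [X]
  5. access U: MISS. Cache (old->new): [X U]
  6. access W: MISS. Cache (old->new): [X U W]
  7. access X: HIT. Cache (old->new): [X U W]
  8. access X: HIT. Cache (old->new): [X U W]
  9. access X: HIT. Cache (old->new): [X U W]
  10. access X: HIT. Cache (old->new): [X U W]
  11. access X: HIT. Cache (old->new): [X U W]
  12. access O: MISS. Cache (old->new): [X U W O]
  13. access X: HIT. Cache (old->new): [X U W O]
  14. access N: MISS. Cache (old->new): [X U W O N]
  15. access C: MISS, evict X. Cache (old->new): [U W O N C]
  16. access X: MISS, evict U. Cache (old->new): [W O N C X]
Total: 9 hits, 7 misses, 2 evictions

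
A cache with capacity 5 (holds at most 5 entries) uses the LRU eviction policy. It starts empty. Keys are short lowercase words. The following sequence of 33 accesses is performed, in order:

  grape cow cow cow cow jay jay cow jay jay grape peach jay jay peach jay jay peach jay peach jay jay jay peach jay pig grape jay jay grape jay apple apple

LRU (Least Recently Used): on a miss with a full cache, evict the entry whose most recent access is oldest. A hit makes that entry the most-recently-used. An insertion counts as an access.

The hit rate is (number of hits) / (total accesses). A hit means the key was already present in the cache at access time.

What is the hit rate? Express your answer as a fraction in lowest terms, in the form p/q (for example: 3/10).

Answer: 9/11

Derivation:
LRU simulation (capacity=5):
  1. access grape: MISS. Cache (LRU->MRU): [grape]
  2. access cow: MISS. Cache (LRU->MRU): [grape cow]
  3. access cow: HIT. Cache (LRU->MRU): [grape cow]
  4. access cow: HIT. Cache (LRU->MRU): [grape cow]
  5. access cow: HIT. Cache (LRU->MRU): [grape cow]
  6. access jay: MISS. Cache (LRU->MRU): [grape cow jay]
  7. access jay: HIT. Cache (LRU->MRU): [grape cow jay]
  8. access cow: HIT. Cache (LRU->MRU): [grape jay cow]
  9. access jay: HIT. Cache (LRU->MRU): [grape cow jay]
  10. access jay: HIT. Cache (LRU->MRU): [grape cow jay]
  11. access grape: HIT. Cache (LRU->MRU): [cow jay grape]
  12. access peach: MISS. Cache (LRU->MRU): [cow jay grape peach]
  13. access jay: HIT. Cache (LRU->MRU): [cow grape peach jay]
  14. access jay: HIT. Cache (LRU->MRU): [cow grape peach jay]
  15. access peach: HIT. Cache (LRU->MRU): [cow grape jay peach]
  16. access jay: HIT. Cache (LRU->MRU): [cow grape peach jay]
  17. access jay: HIT. Cache (LRU->MRU): [cow grape peach jay]
  18. access peach: HIT. Cache (LRU->MRU): [cow grape jay peach]
  19. access jay: HIT. Cache (LRU->MRU): [cow grape peach jay]
  20. access peach: HIT. Cache (LRU->MRU): [cow grape jay peach]
  21. access jay: HIT. Cache (LRU->MRU): [cow grape peach jay]
  22. access jay: HIT. Cache (LRU->MRU): [cow grape peach jay]
  23. access jay: HIT. Cache (LRU->MRU): [cow grape peach jay]
  24. access peach: HIT. Cache (LRU->MRU): [cow grape jay peach]
  25. access jay: HIT. Cache (LRU->MRU): [cow grape peach jay]
  26. access pig: MISS. Cache (LRU->MRU): [cow grape peach jay pig]
  27. access grape: HIT. Cache (LRU->MRU): [cow peach jay pig grape]
  28. access jay: HIT. Cache (LRU->MRU): [cow peach pig grape jay]
  29. access jay: HIT. Cache (LRU->MRU): [cow peach pig grape jay]
  30. access grape: HIT. Cache (LRU->MRU): [cow peach pig jay grape]
  31. access jay: HIT. Cache (LRU->MRU): [cow peach pig grape jay]
  32. access apple: MISS, evict cow. Cache (LRU->MRU): [peach pig grape jay apple]
  33. access apple: HIT. Cache (LRU->MRU): [peach pig grape jay apple]
Total: 27 hits, 6 misses, 1 evictions

Hit rate = 27/33 = 9/11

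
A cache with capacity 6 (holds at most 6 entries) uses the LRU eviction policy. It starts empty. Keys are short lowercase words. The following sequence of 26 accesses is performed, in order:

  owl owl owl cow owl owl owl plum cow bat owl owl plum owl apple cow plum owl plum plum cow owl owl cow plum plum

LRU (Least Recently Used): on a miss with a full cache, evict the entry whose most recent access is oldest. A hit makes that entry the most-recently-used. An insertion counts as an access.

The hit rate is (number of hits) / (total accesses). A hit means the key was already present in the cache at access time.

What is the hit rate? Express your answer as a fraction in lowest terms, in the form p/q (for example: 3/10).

Answer: 21/26

Derivation:
LRU simulation (capacity=6):
  1. access owl: MISS. Cache (LRU->MRU): [owl]
  2. access owl: HIT. Cache (LRU->MRU): [owl]
  3. access owl: HIT. Cache (LRU->MRU): [owl]
  4. access cow: MISS. Cache (LRU->MRU): [owl cow]
  5. access owl: HIT. Cache (LRU->MRU): [cow owl]
  6. access owl: HIT. Cache (LRU->MRU): [cow owl]
  7. access owl: HIT. Cache (LRU->MRU): [cow owl]
  8. access plum: MISS. Cache (LRU->MRU): [cow owl plum]
  9. access cow: HIT. Cache (LRU->MRU): [owl plum cow]
  10. access bat: MISS. Cache (LRU->MRU): [owl plum cow bat]
  11. access owl: HIT. Cache (LRU->MRU): [plum cow bat owl]
  12. access owl: HIT. Cache (LRU->MRU): [plum cow bat owl]
  13. access plum: HIT. Cache (LRU->MRU): [cow bat owl plum]
  14. access owl: HIT. Cache (LRU->MRU): [cow bat plum owl]
  15. access apple: MISS. Cache (LRU->MRU): [cow bat plum owl apple]
  16. access cow: HIT. Cache (LRU->MRU): [bat plum owl apple cow]
  17. access plum: HIT. Cache (LRU->MRU): [bat owl apple cow plum]
  18. access owl: HIT. Cache (LRU->MRU): [bat apple cow plum owl]
  19. access plum: HIT. Cache (LRU->MRU): [bat apple cow owl plum]
  20. access plum: HIT. Cache (LRU->MRU): [bat apple cow owl plum]
  21. access cow: HIT. Cache (LRU->MRU): [bat apple owl plum cow]
  22. access owl: HIT. Cache (LRU->MRU): [bat apple plum cow owl]
  23. access owl: HIT. Cache (LRU->MRU): [bat apple plum cow owl]
  24. access cow: HIT. Cache (LRU->MRU): [bat apple plum owl cow]
  25. access plum: HIT. Cache (LRU->MRU): [bat apple owl cow plum]
  26. access plum: HIT. Cache (LRU->MRU): [bat apple owl cow plum]
Total: 21 hits, 5 misses, 0 evictions

Hit rate = 21/26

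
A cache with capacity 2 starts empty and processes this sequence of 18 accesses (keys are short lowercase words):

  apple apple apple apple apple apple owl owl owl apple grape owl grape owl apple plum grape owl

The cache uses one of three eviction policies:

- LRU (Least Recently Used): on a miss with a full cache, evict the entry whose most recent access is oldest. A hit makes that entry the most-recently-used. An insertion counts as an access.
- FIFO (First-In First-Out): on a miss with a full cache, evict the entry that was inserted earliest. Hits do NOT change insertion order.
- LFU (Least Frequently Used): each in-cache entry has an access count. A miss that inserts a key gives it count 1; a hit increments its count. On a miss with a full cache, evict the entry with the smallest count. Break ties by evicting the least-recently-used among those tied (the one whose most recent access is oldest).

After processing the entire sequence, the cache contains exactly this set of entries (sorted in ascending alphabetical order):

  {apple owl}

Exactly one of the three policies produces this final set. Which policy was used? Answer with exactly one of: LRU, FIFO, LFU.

Answer: LFU

Derivation:
Simulating under each policy and comparing final sets:
  LRU: final set = {grape owl} -> differs
  FIFO: final set = {grape owl} -> differs
  LFU: final set = {apple owl} -> MATCHES target
Only LFU produces the target set.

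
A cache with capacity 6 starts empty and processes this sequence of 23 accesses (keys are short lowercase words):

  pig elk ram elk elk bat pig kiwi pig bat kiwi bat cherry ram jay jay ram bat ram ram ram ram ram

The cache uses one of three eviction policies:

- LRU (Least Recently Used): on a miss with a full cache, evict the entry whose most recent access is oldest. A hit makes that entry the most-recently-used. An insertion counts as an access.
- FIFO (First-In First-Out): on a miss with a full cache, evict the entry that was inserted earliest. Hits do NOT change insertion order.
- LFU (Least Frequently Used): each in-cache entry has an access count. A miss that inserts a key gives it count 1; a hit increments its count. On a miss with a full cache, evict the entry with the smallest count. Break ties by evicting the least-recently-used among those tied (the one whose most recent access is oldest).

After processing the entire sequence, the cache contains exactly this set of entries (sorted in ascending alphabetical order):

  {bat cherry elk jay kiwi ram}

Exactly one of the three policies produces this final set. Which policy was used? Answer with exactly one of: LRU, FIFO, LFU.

Answer: FIFO

Derivation:
Simulating under each policy and comparing final sets:
  LRU: final set = {bat cherry jay kiwi pig ram} -> differs
  FIFO: final set = {bat cherry elk jay kiwi ram} -> MATCHES target
  LFU: final set = {bat elk jay kiwi pig ram} -> differs
Only FIFO produces the target set.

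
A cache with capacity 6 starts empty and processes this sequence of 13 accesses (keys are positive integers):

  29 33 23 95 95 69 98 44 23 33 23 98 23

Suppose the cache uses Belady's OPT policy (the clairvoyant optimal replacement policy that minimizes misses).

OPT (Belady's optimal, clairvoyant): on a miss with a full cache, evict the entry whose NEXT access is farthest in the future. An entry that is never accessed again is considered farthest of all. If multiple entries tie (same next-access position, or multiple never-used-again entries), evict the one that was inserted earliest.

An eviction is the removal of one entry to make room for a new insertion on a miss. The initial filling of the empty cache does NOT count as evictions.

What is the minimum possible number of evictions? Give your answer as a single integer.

Answer: 1

Derivation:
OPT (Belady) simulation (capacity=6):
  1. access 29: MISS. Cache: [29]
  2. access 33: MISS. Cache: [29 33]
  3. access 23: MISS. Cache: [29 33 23]
  4. access 95: MISS. Cache: [29 33 23 95]
  5. access 95: HIT. Next use of 95: never. Cache: [29 33 23 95]
  6. access 69: MISS. Cache: [29 33 23 95 69]
  7. access 98: MISS. Cache: [29 33 23 95 69 98]
  8. access 44: MISS, evict 29 (next use: never). Cache: [33 23 95 69 98 44]
  9. access 23: HIT. Next use of 23: step 11. Cache: [33 23 95 69 98 44]
  10. access 33: HIT. Next use of 33: never. Cache: [33 23 95 69 98 44]
  11. access 23: HIT. Next use of 23: step 13. Cache: [33 23 95 69 98 44]
  12. access 98: HIT. Next use of 98: never. Cache: [33 23 95 69 98 44]
  13. access 23: HIT. Next use of 23: never. Cache: [33 23 95 69 98 44]
Total: 6 hits, 7 misses, 1 evictions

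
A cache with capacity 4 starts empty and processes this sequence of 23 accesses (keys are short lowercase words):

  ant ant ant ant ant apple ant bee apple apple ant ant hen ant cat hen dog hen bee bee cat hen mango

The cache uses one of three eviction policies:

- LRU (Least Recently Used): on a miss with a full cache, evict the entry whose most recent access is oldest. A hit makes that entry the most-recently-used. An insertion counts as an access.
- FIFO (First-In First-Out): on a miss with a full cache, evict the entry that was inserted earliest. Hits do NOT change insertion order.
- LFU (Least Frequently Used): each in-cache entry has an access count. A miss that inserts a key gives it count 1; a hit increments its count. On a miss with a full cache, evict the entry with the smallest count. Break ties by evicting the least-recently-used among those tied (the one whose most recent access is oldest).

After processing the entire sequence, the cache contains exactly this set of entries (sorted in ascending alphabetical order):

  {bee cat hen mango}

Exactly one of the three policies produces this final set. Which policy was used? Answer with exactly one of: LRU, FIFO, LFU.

Simulating under each policy and comparing final sets:
  LRU: final set = {bee cat hen mango} -> MATCHES target
  FIFO: final set = {cat dog hen mango} -> differs
  LFU: final set = {ant apple hen mango} -> differs
Only LRU produces the target set.

Answer: LRU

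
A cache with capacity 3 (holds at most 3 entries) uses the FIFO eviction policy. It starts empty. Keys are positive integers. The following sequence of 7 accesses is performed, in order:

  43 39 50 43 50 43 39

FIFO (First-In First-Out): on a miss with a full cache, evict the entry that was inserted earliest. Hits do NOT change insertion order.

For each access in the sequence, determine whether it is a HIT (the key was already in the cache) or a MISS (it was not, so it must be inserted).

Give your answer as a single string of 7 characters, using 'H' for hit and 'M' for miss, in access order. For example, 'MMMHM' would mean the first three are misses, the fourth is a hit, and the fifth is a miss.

FIFO simulation (capacity=3):
  1. access 43: MISS. Cache (old->new): [43]
  2. access 39: MISS. Cache (old->new): [43 39]
  3. access 50: MISS. Cache (old->new): [43 39 50]
  4. access 43: HIT. Cache (old->new): [43 39 50]
  5. access 50: HIT. Cache (old->new): [43 39 50]
  6. access 43: HIT. Cache (old->new): [43 39 50]
  7. access 39: HIT. Cache (old->new): [43 39 50]
Total: 4 hits, 3 misses, 0 evictions

Answer: MMMHHHH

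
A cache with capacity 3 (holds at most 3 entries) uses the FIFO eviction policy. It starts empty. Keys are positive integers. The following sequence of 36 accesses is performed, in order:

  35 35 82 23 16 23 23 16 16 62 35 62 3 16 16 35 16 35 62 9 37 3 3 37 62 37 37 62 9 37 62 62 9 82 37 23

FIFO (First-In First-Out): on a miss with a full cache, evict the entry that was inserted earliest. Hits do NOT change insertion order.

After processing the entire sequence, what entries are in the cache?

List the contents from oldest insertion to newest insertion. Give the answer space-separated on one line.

FIFO simulation (capacity=3):
  1. access 35: MISS. Cache (old->new): [35]
  2. access 35: HIT. Cache (old->new): [35]
  3. access 82: MISS. Cache (old->new): [35 82]
  4. access 23: MISS. Cache (old->new): [35 82 23]
  5. access 16: MISS, evict 35. Cache (old->new): [82 23 16]
  6. access 23: HIT. Cache (old->new): [82 23 16]
  7. access 23: HIT. Cache (old->new): [82 23 16]
  8. access 16: HIT. Cache (old->new): [82 23 16]
  9. access 16: HIT. Cache (old->new): [82 23 16]
  10. access 62: MISS, evict 82. Cache (old->new): [23 16 62]
  11. access 35: MISS, evict 23. Cache (old->new): [16 62 35]
  12. access 62: HIT. Cache (old->new): [16 62 35]
  13. access 3: MISS, evict 16. Cache (old->new): [62 35 3]
  14. access 16: MISS, evict 62. Cache (old->new): [35 3 16]
  15. access 16: HIT. Cache (old->new): [35 3 16]
  16. access 35: HIT. Cache (old->new): [35 3 16]
  17. access 16: HIT. Cache (old->new): [35 3 16]
  18. access 35: HIT. Cache (old->new): [35 3 16]
  19. access 62: MISS, evict 35. Cache (old->new): [3 16 62]
  20. access 9: MISS, evict 3. Cache (old->new): [16 62 9]
  21. access 37: MISS, evict 16. Cache (old->new): [62 9 37]
  22. access 3: MISS, evict 62. Cache (old->new): [9 37 3]
  23. access 3: HIT. Cache (old->new): [9 37 3]
  24. access 37: HIT. Cache (old->new): [9 37 3]
  25. access 62: MISS, evict 9. Cache (old->new): [37 3 62]
  26. access 37: HIT. Cache (old->new): [37 3 62]
  27. access 37: HIT. Cache (old->new): [37 3 62]
  28. access 62: HIT. Cache (old->new): [37 3 62]
  29. access 9: MISS, evict 37. Cache (old->new): [3 62 9]
  30. access 37: MISS, evict 3. Cache (old->new): [62 9 37]
  31. access 62: HIT. Cache (old->new): [62 9 37]
  32. access 62: HIT. Cache (old->new): [62 9 37]
  33. access 9: HIT. Cache (old->new): [62 9 37]
  34. access 82: MISS, evict 62. Cache (old->new): [9 37 82]
  35. access 37: HIT. Cache (old->new): [9 37 82]
  36. access 23: MISS, evict 9. Cache (old->new): [37 82 23]
Total: 19 hits, 17 misses, 14 evictions

Answer: 37 82 23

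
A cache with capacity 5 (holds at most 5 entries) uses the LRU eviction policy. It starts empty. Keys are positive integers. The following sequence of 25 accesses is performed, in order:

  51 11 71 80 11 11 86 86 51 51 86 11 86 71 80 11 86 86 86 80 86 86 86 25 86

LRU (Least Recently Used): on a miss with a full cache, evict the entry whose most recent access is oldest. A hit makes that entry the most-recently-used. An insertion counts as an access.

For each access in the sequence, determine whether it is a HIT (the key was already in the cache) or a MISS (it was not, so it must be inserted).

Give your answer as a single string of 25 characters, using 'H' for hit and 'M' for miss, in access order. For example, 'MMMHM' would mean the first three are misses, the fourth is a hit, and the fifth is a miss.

LRU simulation (capacity=5):
  1. access 51: MISS. Cache (LRU->MRU): [51]
  2. access 11: MISS. Cache (LRU->MRU): [51 11]
  3. access 71: MISS. Cache (LRU->MRU): [51 11 71]
  4. access 80: MISS. Cache (LRU->MRU): [51 11 71 80]
  5. access 11: HIT. Cache (LRU->MRU): [51 71 80 11]
  6. access 11: HIT. Cache (LRU->MRU): [51 71 80 11]
  7. access 86: MISS. Cache (LRU->MRU): [51 71 80 11 86]
  8. access 86: HIT. Cache (LRU->MRU): [51 71 80 11 86]
  9. access 51: HIT. Cache (LRU->MRU): [71 80 11 86 51]
  10. access 51: HIT. Cache (LRU->MRU): [71 80 11 86 51]
  11. access 86: HIT. Cache (LRU->MRU): [71 80 11 51 86]
  12. access 11: HIT. Cache (LRU->MRU): [71 80 51 86 11]
  13. access 86: HIT. Cache (LRU->MRU): [71 80 51 11 86]
  14. access 71: HIT. Cache (LRU->MRU): [80 51 11 86 71]
  15. access 80: HIT. Cache (LRU->MRU): [51 11 86 71 80]
  16. access 11: HIT. Cache (LRU->MRU): [51 86 71 80 11]
  17. access 86: HIT. Cache (LRU->MRU): [51 71 80 11 86]
  18. access 86: HIT. Cache (LRU->MRU): [51 71 80 11 86]
  19. access 86: HIT. Cache (LRU->MRU): [51 71 80 11 86]
  20. access 80: HIT. Cache (LRU->MRU): [51 71 11 86 80]
  21. access 86: HIT. Cache (LRU->MRU): [51 71 11 80 86]
  22. access 86: HIT. Cache (LRU->MRU): [51 71 11 80 86]
  23. access 86: HIT. Cache (LRU->MRU): [51 71 11 80 86]
  24. access 25: MISS, evict 51. Cache (LRU->MRU): [71 11 80 86 25]
  25. access 86: HIT. Cache (LRU->MRU): [71 11 80 25 86]
Total: 19 hits, 6 misses, 1 evictions

Answer: MMMMHHMHHHHHHHHHHHHHHHHMH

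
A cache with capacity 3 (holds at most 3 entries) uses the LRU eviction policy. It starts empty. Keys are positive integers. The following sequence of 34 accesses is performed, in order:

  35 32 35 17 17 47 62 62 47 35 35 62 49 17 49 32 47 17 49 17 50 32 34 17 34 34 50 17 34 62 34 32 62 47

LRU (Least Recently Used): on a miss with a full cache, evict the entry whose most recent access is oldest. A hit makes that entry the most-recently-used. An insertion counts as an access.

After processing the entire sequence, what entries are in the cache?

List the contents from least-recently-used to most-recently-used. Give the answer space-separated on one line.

Answer: 32 62 47

Derivation:
LRU simulation (capacity=3):
  1. access 35: MISS. Cache (LRU->MRU): [35]
  2. access 32: MISS. Cache (LRU->MRU): [35 32]
  3. access 35: HIT. Cache (LRU->MRU): [32 35]
  4. access 17: MISS. Cache (LRU->MRU): [32 35 17]
  5. access 17: HIT. Cache (LRU->MRU): [32 35 17]
  6. access 47: MISS, evict 32. Cache (LRU->MRU): [35 17 47]
  7. access 62: MISS, evict 35. Cache (LRU->MRU): [17 47 62]
  8. access 62: HIT. Cache (LRU->MRU): [17 47 62]
  9. access 47: HIT. Cache (LRU->MRU): [17 62 47]
  10. access 35: MISS, evict 17. Cache (LRU->MRU): [62 47 35]
  11. access 35: HIT. Cache (LRU->MRU): [62 47 35]
  12. access 62: HIT. Cache (LRU->MRU): [47 35 62]
  13. access 49: MISS, evict 47. Cache (LRU->MRU): [35 62 49]
  14. access 17: MISS, evict 35. Cache (LRU->MRU): [62 49 17]
  15. access 49: HIT. Cache (LRU->MRU): [62 17 49]
  16. access 32: MISS, evict 62. Cache (LRU->MRU): [17 49 32]
  17. access 47: MISS, evict 17. Cache (LRU->MRU): [49 32 47]
  18. access 17: MISS, evict 49. Cache (LRU->MRU): [32 47 17]
  19. access 49: MISS, evict 32. Cache (LRU->MRU): [47 17 49]
  20. access 17: HIT. Cache (LRU->MRU): [47 49 17]
  21. access 50: MISS, evict 47. Cache (LRU->MRU): [49 17 50]
  22. access 32: MISS, evict 49. Cache (LRU->MRU): [17 50 32]
  23. access 34: MISS, evict 17. Cache (LRU->MRU): [50 32 34]
  24. access 17: MISS, evict 50. Cache (LRU->MRU): [32 34 17]
  25. access 34: HIT. Cache (LRU->MRU): [32 17 34]
  26. access 34: HIT. Cache (LRU->MRU): [32 17 34]
  27. access 50: MISS, evict 32. Cache (LRU->MRU): [17 34 50]
  28. access 17: HIT. Cache (LRU->MRU): [34 50 17]
  29. access 34: HIT. Cache (LRU->MRU): [50 17 34]
  30. access 62: MISS, evict 50. Cache (LRU->MRU): [17 34 62]
  31. access 34: HIT. Cache (LRU->MRU): [17 62 34]
  32. access 32: MISS, evict 17. Cache (LRU->MRU): [62 34 32]
  33. access 62: HIT. Cache (LRU->MRU): [34 32 62]
  34. access 47: MISS, evict 34. Cache (LRU->MRU): [32 62 47]
Total: 14 hits, 20 misses, 17 evictions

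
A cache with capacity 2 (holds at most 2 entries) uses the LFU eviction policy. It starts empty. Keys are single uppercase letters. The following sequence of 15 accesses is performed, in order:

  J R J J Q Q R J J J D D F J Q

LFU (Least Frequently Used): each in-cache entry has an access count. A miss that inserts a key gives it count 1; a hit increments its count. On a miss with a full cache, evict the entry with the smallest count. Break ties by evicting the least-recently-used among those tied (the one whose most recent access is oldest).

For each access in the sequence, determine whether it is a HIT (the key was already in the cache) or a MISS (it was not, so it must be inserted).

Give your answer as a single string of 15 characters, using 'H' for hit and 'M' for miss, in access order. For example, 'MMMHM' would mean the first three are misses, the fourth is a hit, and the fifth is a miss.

LFU simulation (capacity=2):
  1. access J: MISS. Cache: [J(c=1)]
  2. access R: MISS. Cache: [J(c=1) R(c=1)]
  3. access J: HIT, count now 2. Cache: [R(c=1) J(c=2)]
  4. access J: HIT, count now 3. Cache: [R(c=1) J(c=3)]
  5. access Q: MISS, evict R(c=1). Cache: [Q(c=1) J(c=3)]
  6. access Q: HIT, count now 2. Cache: [Q(c=2) J(c=3)]
  7. access R: MISS, evict Q(c=2). Cache: [R(c=1) J(c=3)]
  8. access J: HIT, count now 4. Cache: [R(c=1) J(c=4)]
  9. access J: HIT, count now 5. Cache: [R(c=1) J(c=5)]
  10. access J: HIT, count now 6. Cache: [R(c=1) J(c=6)]
  11. access D: MISS, evict R(c=1). Cache: [D(c=1) J(c=6)]
  12. access D: HIT, count now 2. Cache: [D(c=2) J(c=6)]
  13. access F: MISS, evict D(c=2). Cache: [F(c=1) J(c=6)]
  14. access J: HIT, count now 7. Cache: [F(c=1) J(c=7)]
  15. access Q: MISS, evict F(c=1). Cache: [Q(c=1) J(c=7)]
Total: 8 hits, 7 misses, 5 evictions

Answer: MMHHMHMHHHMHMHM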